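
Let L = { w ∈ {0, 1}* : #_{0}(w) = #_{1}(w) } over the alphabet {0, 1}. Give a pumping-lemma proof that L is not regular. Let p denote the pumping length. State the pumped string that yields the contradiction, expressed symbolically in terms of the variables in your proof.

0^{p+k} 1^p

Assume L is regular. Let p be the pumping length given by the pumping lemma.
Choose w = 0^p 1^p ∈ L with |w| = 2p ≥ p.
The pumping lemma gives a decomposition w = xyz where |xy| ≤ p and |y| ≥ 1.
Because |xy| ≤ p and w begins with p copies of 0, we have y = 0^k with 1 ≤ k ≤ p.
Pump with i = 2: xy^2z = 0^{p+k} 1^p has p+k occurrences of 0 but only p of 1. Since k ≥ 1 the counts differ, so xy^2z ∉ L.
Contradiction. Therefore L is not regular.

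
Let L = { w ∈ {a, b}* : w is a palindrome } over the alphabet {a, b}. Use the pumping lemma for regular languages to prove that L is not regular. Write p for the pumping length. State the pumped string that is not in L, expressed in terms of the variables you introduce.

Assume L is regular; let p be its pumping constant.
Take w = a^p b a^p, a palindrome of length 2p+1 ≥ p.
By the pumping lemma, w = xyz with |xy| ≤ p and y is nonempty.
The first p characters of w are a's, so xy (and hence y) consists only of a's. Write y = a^k, 1 ≤ k ≤ p.
Pump with i = 2: xy^2z = a^{p+k} b a^p. Its reverse is a^p b a^{p+k}, which differs from xy^2z since k ≥ 1. So xy^2z is not a palindrome and xy^2z ∉ L.
Contradiction. Therefore L is not regular.

a^{p+k} b a^p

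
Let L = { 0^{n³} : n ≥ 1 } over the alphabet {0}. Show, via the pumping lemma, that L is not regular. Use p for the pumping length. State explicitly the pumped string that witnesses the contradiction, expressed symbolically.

0^{p³+k}

Suppose for contradiction that L is regular, and let p be the pumping length.
Take w = 0^{p³} ∈ L with |w| = p³ ≥ p.
Write w = xyz as guaranteed by the lemma, with |xy| ≤ p and |y| ≥ 1.
Then y = 0^k for some k with 1 ≤ k ≤ p.
Pump with i = 2: xy^2z = 0^{p³+k}. Since 1 ≤ k ≤ p, p³ < p³+k ≤ p³+p < p³+3p²+3p+1 = (p+1)³, so p³+k is not a perfect cube. So xy^2z ∉ L.
Contradiction. Therefore L is not regular.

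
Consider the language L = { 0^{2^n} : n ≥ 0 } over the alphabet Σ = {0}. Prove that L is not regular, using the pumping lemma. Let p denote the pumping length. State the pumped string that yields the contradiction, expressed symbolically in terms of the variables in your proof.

Suppose for contradiction that L is regular, and let p be the pumping length.
Take w = 0^{2^p} ∈ L with |w| = 2^p ≥ p.
The pumping lemma gives a decomposition w = xyz where |xy| ≤ p and |y| ≥ 1.
Then y = 0^k for some k with 1 ≤ k ≤ p.
Pump with i = 2: xy^2z = 0^{2^p+k}. Since 1 ≤ k ≤ p < 2^p, we have 2^p < 2^p+k < 2^{p+1}, so 2^p+k is not a power of 2. So xy^2z ∉ L.
This is a contradiction; hence L is not regular.

0^{2^p+k}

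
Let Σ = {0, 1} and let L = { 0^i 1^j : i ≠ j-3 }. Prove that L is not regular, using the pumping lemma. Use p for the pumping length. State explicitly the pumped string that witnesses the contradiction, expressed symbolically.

0^{p+p!} 1^{p+p!+3}

Toward a contradiction, assume L is regular with pumping length p.
Choose w = 0^p 1^{p+p!+3}. Since p ≠ (p+p!+3)-3 = p+p!, w ∈ L; and |w| ≥ p.
By the pumping lemma, w = xyz with |xy| ≤ p and |y| ≥ 1.
Since the first p symbols of w are all 0's and |xy| ≤ p, y lies entirely in the leading 0-block: y = 0^k for some k with 1 ≤ k ≤ p.
Since 1 ≤ k ≤ p, k divides p!; set t = 1 + p!/k. Then xy^t z has p + (p!/k)·k = p + p! copies of 0. Now the 0-count is p+p! and (1-count)-3 = (p+p!+3)-3 = p+p!, so i ≠ j-3 fails. So xy^t z = 0^{p+p!} 1^{p+p!+3} ∉ L.
This is a contradiction; hence L is not regular.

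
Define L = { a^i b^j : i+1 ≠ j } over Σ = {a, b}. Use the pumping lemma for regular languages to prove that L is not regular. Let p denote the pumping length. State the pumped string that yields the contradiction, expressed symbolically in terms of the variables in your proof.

a^{p+p!} b^{p+p!+1}

Assume L is regular. Let p be the pumping length given by the pumping lemma.
Choose w = a^p b^{p+p!+1}. Since p ≠ (p+p!+1)-1 = p+p!, w ∈ L; and |w| ≥ p.
By the pumping lemma, w = xyz with |xy| ≤ p and y is nonempty.
Because |xy| ≤ p and w begins with p copies of a, we have y = a^k with 1 ≤ k ≤ p.
Since 1 ≤ k ≤ p, k divides p!; set t = 1 + p!/k. Then xy^t z has p + (p!/k)·k = p + p! copies of a. Now the a-count is p+p! and (b-count)-1 = (p+p!+1)-1 = p+p!, so i+1 ≠ j fails. So xy^t z = a^{p+p!} b^{p+p!+1} ∉ L.
This contradicts the pumping lemma, so L is not regular.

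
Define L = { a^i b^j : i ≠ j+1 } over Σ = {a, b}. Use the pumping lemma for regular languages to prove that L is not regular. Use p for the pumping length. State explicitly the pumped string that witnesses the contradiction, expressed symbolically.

Assume L is regular. Let p be the pumping length given by the pumping lemma.
Choose w = a^p b^{p+p!-1}. Since p ≠ (p+p!-1)+1 = p+p!, w ∈ L; and |w| ≥ p.
The pumping lemma gives a decomposition w = xyz where |xy| ≤ p and |y| > 0.
Since the first p symbols of w are all a's and |xy| ≤ p, y lies entirely in the leading a-block: y = a^k for some k with 1 ≤ k ≤ p.
Since 1 ≤ k ≤ p, k divides p!; set t = 1 + p!/k. Then xy^t z has p + (p!/k)·k = p + p! copies of a. Now the a-count is p+p! and (b-count)+1 = (p+p!-1)+1 = p+p!, so i ≠ j+1 fails. So xy^t z = a^{p+p!} b^{p+p!-1} ∉ L.
This is a contradiction; hence L is not regular.

a^{p+p!} b^{p+p!-1}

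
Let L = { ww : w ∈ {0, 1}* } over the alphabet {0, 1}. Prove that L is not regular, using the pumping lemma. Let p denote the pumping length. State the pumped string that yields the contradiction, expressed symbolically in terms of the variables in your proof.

Toward a contradiction, assume L is regular with pumping length p.
Take w = 0^p 1^p 0^p 1^p = uu where u = 0^p1^p; then w ∈ L and |w| = 4p ≥ p.
Write w = xyz as guaranteed by the lemma, with |xy| ≤ p and y is nonempty.
The first p characters of w are 0's, so xy (and hence y) consists only of 0's. Write y = 0^k, 1 ≤ k ≤ p.
Pump with i = 2: xy^2z = 0^{p+k} 1^p 0^p 1^p, of length 4p+k. Suppose this equals vv. The string starts with 0 and ends with 1, so v does too; thus the boundary between the two copies of v is a 1→0 transition. There is exactly one such transition, at position 2p+k, so |v| = 2p+k and |vv| = 4p+2k ≠ 4p+k since k ≥ 1. So xy^2z ∉ L.
Contradiction. Therefore L is not regular.

0^{p+k} 1^p 0^p 1^p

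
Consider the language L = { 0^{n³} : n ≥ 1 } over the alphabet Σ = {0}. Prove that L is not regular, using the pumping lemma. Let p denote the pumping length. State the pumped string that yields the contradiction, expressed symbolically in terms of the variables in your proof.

Assume L is regular; let p be its pumping constant.
Take w = 0^{p³} ∈ L with |w| = p³ ≥ p.
The pumping lemma gives a decomposition w = xyz where |xy| ≤ p and |y| ≥ 1.
Then y = 0^k for some k with 1 ≤ k ≤ p.
Pump with i = 2: xy^2z = 0^{p³+k}. Since 1 ≤ k ≤ p, p³ < p³+k ≤ p³+p < p³+3p²+3p+1 = (p+1)³, so p³+k is not a perfect cube. So xy^2z ∉ L.
Contradiction. Therefore L is not regular.

0^{p³+k}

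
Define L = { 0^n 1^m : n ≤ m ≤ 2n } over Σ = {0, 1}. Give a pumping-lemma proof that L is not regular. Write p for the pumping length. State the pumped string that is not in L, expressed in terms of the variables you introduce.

0^{p+k} 1^p

Assume L is regular. Let p be the pumping length given by the pumping lemma.
Take w = 0^p 1^p ∈ L (since p ≤ p ≤ 2p), with |w| = 2p ≥ p.
Write w = xyz as guaranteed by the lemma, with |xy| ≤ p and |y| > 0.
Because |xy| ≤ p and w begins with p copies of 0, we have y = 0^k with 1 ≤ k ≤ p.
Pump with i = 2: xy^2z = 0^{p+k} 1^p. Now n = p+k > p = m, so the condition n ≤ m fails. Thus xy^2z ∉ L.
This is a contradiction; hence L is not regular.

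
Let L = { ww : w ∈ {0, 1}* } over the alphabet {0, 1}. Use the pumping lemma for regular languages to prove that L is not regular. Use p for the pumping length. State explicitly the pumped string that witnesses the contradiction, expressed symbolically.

Toward a contradiction, assume L is regular with pumping length p.
Take w = 0^p 1^p 0^p 1^p = uu where u = 0^p1^p; then w ∈ L and |w| = 4p ≥ p.
Write w = xyz as guaranteed by the lemma, with |xy| ≤ p and |y| ≥ 1.
Since the first p symbols of w are all 0's and |xy| ≤ p, y lies entirely in the leading 0-block: y = 0^k for some k with 1 ≤ k ≤ p.
Pump with i = 2: xy^2z = 0^{p+k} 1^p 0^p 1^p, of length 4p+k. Suppose this equals vv. The string starts with 0 and ends with 1, so v does too; thus the boundary between the two copies of v is a 1→0 transition. There is exactly one such transition, at position 2p+k, so |v| = 2p+k and |vv| = 4p+2k ≠ 4p+k since k ≥ 1. So xy^2z ∉ L.
This contradicts the pumping lemma, so L is not regular.

0^{p+k} 1^p 0^p 1^p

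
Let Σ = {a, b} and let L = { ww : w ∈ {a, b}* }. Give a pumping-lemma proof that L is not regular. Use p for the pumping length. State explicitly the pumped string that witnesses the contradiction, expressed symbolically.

a^{p+k} b^p a^p b^p

Suppose for contradiction that L is regular, and let p be the pumping length.
Take w = a^p b^p a^p b^p = uu where u = a^pb^p; then w ∈ L and |w| = 4p ≥ p.
Write w = xyz as guaranteed by the lemma, with |xy| ≤ p and |y| > 0.
Because |xy| ≤ p and w begins with p copies of a, we have y = a^k with 1 ≤ k ≤ p.
Pump with i = 2: xy^2z = a^{p+k} b^p a^p b^p, of length 4p+k. Suppose this equals vv. The string starts with a and ends with b, so v does too; thus the boundary between the two copies of v is a b→a transition. There is exactly one such transition, at position 2p+k, so |v| = 2p+k and |vv| = 4p+2k ≠ 4p+k since k ≥ 1. So xy^2z ∉ L.
This is a contradiction; hence L is not regular.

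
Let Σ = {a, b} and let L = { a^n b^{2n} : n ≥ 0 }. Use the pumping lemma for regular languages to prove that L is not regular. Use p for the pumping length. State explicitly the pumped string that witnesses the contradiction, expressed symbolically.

a^{p+k} b^{2p}

Suppose for contradiction that L is regular, and let p be the pumping length.
Choose w = a^p b^{2p}, which is in L with |w| = 3p ≥ p.
Write w = xyz as guaranteed by the lemma, with |xy| ≤ p and y is nonempty.
The first p characters of w are a's, so xy (and hence y) consists only of a's. Write y = a^k, 1 ≤ k ≤ p.
Pump with i = 2: xy^2z = a^{p+k} b^{2p}. For this to lie in L we would need 2p = 2(p+k), which forces k = 0. But k ≥ 1, so xy^2z ∉ L.
Contradiction. Therefore L is not regular.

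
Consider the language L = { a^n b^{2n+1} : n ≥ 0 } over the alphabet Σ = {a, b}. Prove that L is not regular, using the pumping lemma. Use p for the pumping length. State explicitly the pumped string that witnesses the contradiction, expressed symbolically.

a^{p+k} b^{2p+1}

Suppose for contradiction that L is regular, and let p be the pumping length.
Let w = a^p b^{2p+1} ∈ L; note |w| = 3p+1 ≥ p.
Write w = xyz as guaranteed by the lemma, with |xy| ≤ p and y is nonempty.
Since the first p symbols of w are all a's and |xy| ≤ p, y lies entirely in the leading a-block: y = a^k for some k with 1 ≤ k ≤ p.
Pump with i = 2: xy^2z = a^{p+k} b^{2p+1}. For this to lie in L we would need 2p+1 = 2(p+k)+1, which forces k = 0. But k ≥ 1, so xy^2z ∉ L.
This contradicts the pumping lemma, so L is not regular.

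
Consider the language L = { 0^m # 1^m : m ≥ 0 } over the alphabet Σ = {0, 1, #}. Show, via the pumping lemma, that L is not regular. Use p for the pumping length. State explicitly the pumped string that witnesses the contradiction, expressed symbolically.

0^{p+k} # 1^p

Toward a contradiction, assume L is regular with pumping length p.
Take w = 0^p # 1^p ∈ L with |w| = 2p+1 ≥ p.
By the pumping lemma, w = xyz with |xy| ≤ p and |y| > 0.
The first p characters of w are 0's, so xy (and hence y) consists only of 0's. Write y = 0^k, 1 ≤ k ≤ p.
Pump with i = 2: xy^2z = 0^{p+k} # 1^p, which would require p+k = p. But k ≥ 1, so xy^2z ∉ L.
Contradiction. Therefore L is not regular.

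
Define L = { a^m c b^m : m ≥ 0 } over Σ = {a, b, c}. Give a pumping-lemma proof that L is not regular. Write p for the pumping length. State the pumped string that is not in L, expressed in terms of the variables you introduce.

Assume L is regular. Let p be the pumping length given by the pumping lemma.
Take w = a^p c b^p ∈ L with |w| = 2p+1 ≥ p.
The pumping lemma gives a decomposition w = xyz where |xy| ≤ p and y is nonempty.
Since the first p symbols of w are all a's and |xy| ≤ p, y lies entirely in the leading a-block: y = a^k for some k with 1 ≤ k ≤ p.
Pump with i = 2: xy^2z = a^{p+k} c b^p, which would require p+k = p. But k ≥ 1, so xy^2z ∉ L.
This contradicts the pumping lemma, so L is not regular.

a^{p+k} c b^p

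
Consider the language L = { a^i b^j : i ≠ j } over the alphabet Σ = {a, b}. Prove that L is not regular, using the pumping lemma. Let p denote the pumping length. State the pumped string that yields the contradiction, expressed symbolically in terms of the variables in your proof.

a^{p+p!} b^{p+p!}

Suppose for contradiction that L is regular, and let p be the pumping length.
Choose w = a^p b^{p+p!}. Since p ≠ p+p!, w ∈ L; and |w| ≥ p.
The pumping lemma gives a decomposition w = xyz where |xy| ≤ p and y is nonempty.
Since the first p symbols of w are all a's and |xy| ≤ p, y lies entirely in the leading a-block: y = a^k for some k with 1 ≤ k ≤ p.
Since 1 ≤ k ≤ p, k divides p!; set t = 1 + p!/k. Then xy^t z has p + (p!/k)·k = p + p! copies of a. Now the a-count equals the b-count, so i ≠ j fails. So xy^t z = a^{p+p!} b^{p+p!} ∉ L.
This is a contradiction; hence L is not regular.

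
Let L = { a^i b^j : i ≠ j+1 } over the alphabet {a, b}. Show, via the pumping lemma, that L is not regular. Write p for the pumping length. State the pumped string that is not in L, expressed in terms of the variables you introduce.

Suppose for contradiction that L is regular, and let p be the pumping length.
Choose w = a^p b^{p+p!-1}. Since p ≠ (p+p!-1)+1 = p+p!, w ∈ L; and |w| ≥ p.
By the pumping lemma, w = xyz with |xy| ≤ p and y is nonempty.
Because |xy| ≤ p and w begins with p copies of a, we have y = a^k with 1 ≤ k ≤ p.
Since 1 ≤ k ≤ p, k divides p!; set t = 1 + p!/k. Then xy^t z has p + (p!/k)·k = p + p! copies of a. Now the a-count is p+p! and (b-count)+1 = (p+p!-1)+1 = p+p!, so i ≠ j+1 fails. So xy^t z = a^{p+p!} b^{p+p!-1} ∉ L.
Contradiction. Therefore L is not regular.

a^{p+p!} b^{p+p!-1}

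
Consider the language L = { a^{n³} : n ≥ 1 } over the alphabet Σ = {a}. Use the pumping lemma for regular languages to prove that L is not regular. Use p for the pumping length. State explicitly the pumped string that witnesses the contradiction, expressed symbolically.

a^{p³+k}

Assume L is regular. Let p be the pumping length given by the pumping lemma.
Take w = a^{p³} ∈ L with |w| = p³ ≥ p.
By the pumping lemma, w = xyz with |xy| ≤ p and |y| > 0.
Then y = a^k for some k with 1 ≤ k ≤ p.
Pump with i = 2: xy^2z = a^{p³+k}. Since 1 ≤ k ≤ p, p³ < p³+k ≤ p³+p < p³+3p²+3p+1 = (p+1)³, so p³+k is not a perfect cube. So xy^2z ∉ L.
This is a contradiction; hence L is not regular.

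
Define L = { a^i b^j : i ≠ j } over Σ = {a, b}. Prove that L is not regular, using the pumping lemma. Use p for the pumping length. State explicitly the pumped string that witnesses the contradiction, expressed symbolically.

a^{p+p!} b^{p+p!}

Suppose for contradiction that L is regular, and let p be the pumping length.
Choose w = a^p b^{p+p!}. Since p ≠ p+p!, w ∈ L; and |w| ≥ p.
Write w = xyz as guaranteed by the lemma, with |xy| ≤ p and |y| > 0.
Because |xy| ≤ p and w begins with p copies of a, we have y = a^k with 1 ≤ k ≤ p.
Since 1 ≤ k ≤ p, k divides p!; set t = 1 + p!/k. Then xy^t z has p + (p!/k)·k = p + p! copies of a. Now the a-count equals the b-count, so i ≠ j fails. So xy^t z = a^{p+p!} b^{p+p!} ∉ L.
This is a contradiction; hence L is not regular.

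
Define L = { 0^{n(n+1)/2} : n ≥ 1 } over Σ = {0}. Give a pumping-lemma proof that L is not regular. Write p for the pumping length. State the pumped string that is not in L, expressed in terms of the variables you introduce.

Assume L is regular. Let p be the pumping length given by the pumping lemma.
Take w = 0^{p(p+1)/2} ∈ L with |w| = p(p+1)/2 ≥ p.
By the pumping lemma, w = xyz with |xy| ≤ p and |y| ≥ 1.
Then y = 0^k for some k with 1 ≤ k ≤ p.
Pump with i = 2: xy^2z = 0^{p(p+1)/2+k}. Since 1 ≤ k ≤ p, p(p+1)/2 < p(p+1)/2+k ≤ p(p+1)/2+p < (p+1)(p+2)/2, so p(p+1)/2+k is strictly between consecutive triangular numbers. So xy^2z ∉ L.
This is a contradiction; hence L is not regular.

0^{p(p+1)/2+k}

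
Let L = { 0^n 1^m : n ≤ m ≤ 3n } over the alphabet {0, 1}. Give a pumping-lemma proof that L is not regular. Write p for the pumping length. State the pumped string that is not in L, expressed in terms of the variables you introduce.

Suppose for contradiction that L is regular, and let p be the pumping length.
Take w = 0^p 1^p ∈ L (since p ≤ p ≤ 3p), with |w| = 2p ≥ p.
By the pumping lemma, w = xyz with |xy| ≤ p and |y| ≥ 1.
Because |xy| ≤ p and w begins with p copies of 0, we have y = 0^k with 1 ≤ k ≤ p.
Pump with i = 2: xy^2z = 0^{p+k} 1^p. Now n = p+k > p = m, so the condition n ≤ m fails. Thus xy^2z ∉ L.
This is a contradiction; hence L is not regular.

0^{p+k} 1^p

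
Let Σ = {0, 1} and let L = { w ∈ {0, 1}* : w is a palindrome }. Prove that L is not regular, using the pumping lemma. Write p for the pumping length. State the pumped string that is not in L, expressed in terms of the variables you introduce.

Assume L is regular. Let p be the pumping length given by the pumping lemma.
Take w = 0^p 1 0^p, a palindrome of length 2p+1 ≥ p.
Write w = xyz as guaranteed by the lemma, with |xy| ≤ p and |y| ≥ 1.
The first p characters of w are 0's, so xy (and hence y) consists only of 0's. Write y = 0^k, 1 ≤ k ≤ p.
Pump with i = 2: xy^2z = 0^{p+k} 1 0^p. Its reverse is 0^p 1 0^{p+k}, which differs from xy^2z since k ≥ 1. So xy^2z is not a palindrome and xy^2z ∉ L.
Contradiction. Therefore L is not regular.

0^{p+k} 1 0^p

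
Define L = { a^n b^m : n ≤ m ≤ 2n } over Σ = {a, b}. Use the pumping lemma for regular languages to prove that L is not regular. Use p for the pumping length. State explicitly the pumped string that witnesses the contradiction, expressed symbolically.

Assume L is regular; let p be its pumping constant.
Take w = a^p b^p ∈ L (since p ≤ p ≤ 2p), with |w| = 2p ≥ p.
Write w = xyz as guaranteed by the lemma, with |xy| ≤ p and |y| > 0.
Since the first p symbols of w are all a's and |xy| ≤ p, y lies entirely in the leading a-block: y = a^k for some k with 1 ≤ k ≤ p.
Pump with i = 2: xy^2z = a^{p+k} b^p. Now n = p+k > p = m, so the condition n ≤ m fails. Thus xy^2z ∉ L.
This is a contradiction; hence L is not regular.

a^{p+k} b^p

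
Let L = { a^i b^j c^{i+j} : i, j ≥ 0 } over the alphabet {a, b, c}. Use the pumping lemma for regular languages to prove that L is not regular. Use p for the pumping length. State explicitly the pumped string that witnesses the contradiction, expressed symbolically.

Toward a contradiction, assume L is regular with pumping length p.
Take w = a^p b^p c^{2p} ∈ L (with i=j=p, i+j=2p), |w| = 4p ≥ p.
The pumping lemma gives a decomposition w = xyz where |xy| ≤ p and y is nonempty.
Because |xy| ≤ p and w begins with p copies of a, we have y = a^k with 1 ≤ k ≤ p.
Consider xy^2z = a^{p+k} b^p c^{2p}. Now the a- and b-counts sum to 2p+k, but the c-count is 2p ≠ 2p+k. So xy^2z ∉ L.
This contradicts the pumping lemma, so L is not regular.

a^{p+k} b^p c^{2p}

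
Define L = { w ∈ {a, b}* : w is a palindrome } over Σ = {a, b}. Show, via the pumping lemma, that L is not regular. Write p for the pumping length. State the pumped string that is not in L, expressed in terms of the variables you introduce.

Assume L is regular; let p be its pumping constant.
Take w = a^p b a^p, a palindrome of length 2p+1 ≥ p.
The pumping lemma gives a decomposition w = xyz where |xy| ≤ p and |y| ≥ 1.
Because |xy| ≤ p and w begins with p copies of a, we have y = a^k with 1 ≤ k ≤ p.
Pump with i = 2: xy^2z = a^{p+k} b a^p. Its reverse is a^p b a^{p+k}, which differs from xy^2z since k ≥ 1. So xy^2z is not a palindrome and xy^2z ∉ L.
Contradiction. Therefore L is not regular.

a^{p+k} b a^p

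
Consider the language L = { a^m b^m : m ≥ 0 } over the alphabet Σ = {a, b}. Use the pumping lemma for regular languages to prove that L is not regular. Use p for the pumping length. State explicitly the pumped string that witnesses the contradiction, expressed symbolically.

Assume L is regular. Let p be the pumping length given by the pumping lemma.
Choose w = a^p b^p, which is in L with |w| = 2p ≥ p.
Write w = xyz as guaranteed by the lemma, with |xy| ≤ p and |y| > 0.
Since the first p symbols of w are all a's and |xy| ≤ p, y lies entirely in the leading a-block: y = a^k for some k with 1 ≤ k ≤ p.
Pump with i = 2: xy^2z = a^{p+k} b^p. For this to lie in L we would need p = p+k, which forces k = 0. But k ≥ 1, so xy^2z ∉ L.
Contradiction. Therefore L is not regular.

a^{p+k} b^p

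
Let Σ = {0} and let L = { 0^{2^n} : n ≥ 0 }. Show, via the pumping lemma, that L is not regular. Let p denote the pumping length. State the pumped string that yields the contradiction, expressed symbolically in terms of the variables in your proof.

Assume L is regular. Let p be the pumping length given by the pumping lemma.
Take w = 0^{2^p} ∈ L with |w| = 2^p ≥ p.
Write w = xyz as guaranteed by the lemma, with |xy| ≤ p and |y| ≥ 1.
Then y = 0^k for some k with 1 ≤ k ≤ p.
Pump with i = 2: xy^2z = 0^{2^p+k}. Since 1 ≤ k ≤ p < 2^p, we have 2^p < 2^p+k < 2^{p+1}, so 2^p+k is not a power of 2. So xy^2z ∉ L.
This is a contradiction; hence L is not regular.

0^{2^p+k}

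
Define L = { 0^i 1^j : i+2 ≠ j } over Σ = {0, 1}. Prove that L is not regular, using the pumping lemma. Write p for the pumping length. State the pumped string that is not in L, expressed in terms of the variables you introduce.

0^{p+p!} 1^{p+p!+2}

Suppose for contradiction that L is regular, and let p be the pumping length.
Choose w = 0^p 1^{p+p!+2}. Since p ≠ (p+p!+2)-2 = p+p!, w ∈ L; and |w| ≥ p.
Write w = xyz as guaranteed by the lemma, with |xy| ≤ p and |y| ≥ 1.
Because |xy| ≤ p and w begins with p copies of 0, we have y = 0^k with 1 ≤ k ≤ p.
Since 1 ≤ k ≤ p, k divides p!; set t = 1 + p!/k. Then xy^t z has p + (p!/k)·k = p + p! copies of 0. Now the 0-count is p+p! and (1-count)-2 = (p+p!+2)-2 = p+p!, so i+2 ≠ j fails. So xy^t z = 0^{p+p!} 1^{p+p!+2} ∉ L.
This contradicts the pumping lemma, so L is not regular.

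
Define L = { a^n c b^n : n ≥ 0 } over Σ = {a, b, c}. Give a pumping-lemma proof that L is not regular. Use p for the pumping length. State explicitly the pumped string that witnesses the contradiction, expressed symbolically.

Toward a contradiction, assume L is regular with pumping length p.
Take w = a^p c b^p ∈ L with |w| = 2p+1 ≥ p.
The pumping lemma gives a decomposition w = xyz where |xy| ≤ p and |y| ≥ 1.
Since the first p symbols of w are all a's and |xy| ≤ p, y lies entirely in the leading a-block: y = a^k for some k with 1 ≤ k ≤ p.
Pump with i = 2: xy^2z = a^{p+k} c b^p, which would require p+k = p. But k ≥ 1, so xy^2z ∉ L.
This contradicts the pumping lemma, so L is not regular.

a^{p+k} c b^p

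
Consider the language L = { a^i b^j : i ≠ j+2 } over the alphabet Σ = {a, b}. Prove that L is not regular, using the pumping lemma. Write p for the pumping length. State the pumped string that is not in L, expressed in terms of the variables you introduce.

a^{p+p!} b^{p+p!-2}

Toward a contradiction, assume L is regular with pumping length p.
Choose w = a^p b^{p+p!-2}. Since p ≠ (p+p!-2)+2 = p+p!, w ∈ L; and |w| ≥ p.
Write w = xyz as guaranteed by the lemma, with |xy| ≤ p and |y| ≥ 1.
Since the first p symbols of w are all a's and |xy| ≤ p, y lies entirely in the leading a-block: y = a^k for some k with 1 ≤ k ≤ p.
Since 1 ≤ k ≤ p, k divides p!; set t = 1 + p!/k. Then xy^t z has p + (p!/k)·k = p + p! copies of a. Now the a-count is p+p! and (b-count)+2 = (p+p!-2)+2 = p+p!, so i ≠ j+2 fails. So xy^t z = a^{p+p!} b^{p+p!-2} ∉ L.
This contradicts the pumping lemma, so L is not regular.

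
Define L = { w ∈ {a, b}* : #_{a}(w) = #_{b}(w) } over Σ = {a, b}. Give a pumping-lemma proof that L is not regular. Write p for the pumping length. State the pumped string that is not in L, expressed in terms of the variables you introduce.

Suppose for contradiction that L is regular, and let p be the pumping length.
Choose w = a^p b^p ∈ L with |w| = 2p ≥ p.
Write w = xyz as guaranteed by the lemma, with |xy| ≤ p and |y| > 0.
Because |xy| ≤ p and w begins with p copies of a, we have y = a^k with 1 ≤ k ≤ p.
Pump with i = 2: xy^2z = a^{p+k} b^p has p+k occurrences of a but only p of b. Since k ≥ 1 the counts differ, so xy^2z ∉ L.
Contradiction. Therefore L is not regular.

a^{p+k} b^p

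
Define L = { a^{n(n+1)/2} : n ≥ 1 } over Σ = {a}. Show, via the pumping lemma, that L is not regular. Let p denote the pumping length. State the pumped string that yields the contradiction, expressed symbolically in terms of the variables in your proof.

Suppose for contradiction that L is regular, and let p be the pumping length.
Take w = a^{p(p+1)/2} ∈ L with |w| = p(p+1)/2 ≥ p.
Write w = xyz as guaranteed by the lemma, with |xy| ≤ p and |y| > 0.
Then y = a^k for some k with 1 ≤ k ≤ p.
Pump with i = 2: xy^2z = a^{p(p+1)/2+k}. Since 1 ≤ k ≤ p, p(p+1)/2 < p(p+1)/2+k ≤ p(p+1)/2+p < (p+1)(p+2)/2, so p(p+1)/2+k is strictly between consecutive triangular numbers. So xy^2z ∉ L.
This contradicts the pumping lemma, so L is not regular.

a^{p(p+1)/2+k}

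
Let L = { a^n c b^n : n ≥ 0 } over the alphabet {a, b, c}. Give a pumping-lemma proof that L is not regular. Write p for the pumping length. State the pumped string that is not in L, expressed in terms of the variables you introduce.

Suppose for contradiction that L is regular, and let p be the pumping length.
Take w = a^p c b^p ∈ L with |w| = 2p+1 ≥ p.
By the pumping lemma, w = xyz with |xy| ≤ p and |y| > 0.
The first p characters of w are a's, so xy (and hence y) consists only of a's. Write y = a^k, 1 ≤ k ≤ p.
Pump with i = 2: xy^2z = a^{p+k} c b^p, which would require p+k = p. But k ≥ 1, so xy^2z ∉ L.
This is a contradiction; hence L is not regular.

a^{p+k} c b^p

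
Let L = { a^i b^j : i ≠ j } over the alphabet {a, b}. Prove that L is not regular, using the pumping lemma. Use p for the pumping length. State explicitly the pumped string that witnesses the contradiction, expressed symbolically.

Assume L is regular; let p be its pumping constant.
Choose w = a^p b^{p+p!}. Since p ≠ p+p!, w ∈ L; and |w| ≥ p.
Write w = xyz as guaranteed by the lemma, with |xy| ≤ p and |y| > 0.
Because |xy| ≤ p and w begins with p copies of a, we have y = a^k with 1 ≤ k ≤ p.
Since 1 ≤ k ≤ p, k divides p!; set t = 1 + p!/k. Then xy^t z has p + (p!/k)·k = p + p! copies of a. Now the a-count equals the b-count, so i ≠ j fails. So xy^t z = a^{p+p!} b^{p+p!} ∉ L.
This is a contradiction; hence L is not regular.

a^{p+p!} b^{p+p!}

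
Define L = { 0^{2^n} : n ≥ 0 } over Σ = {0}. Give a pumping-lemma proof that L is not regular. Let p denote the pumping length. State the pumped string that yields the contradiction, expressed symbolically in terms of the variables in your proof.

Assume L is regular; let p be its pumping constant.
Take w = 0^{2^p} ∈ L with |w| = 2^p ≥ p.
By the pumping lemma, w = xyz with |xy| ≤ p and y is nonempty.
Then y = 0^k for some k with 1 ≤ k ≤ p.
Pump with i = 2: xy^2z = 0^{2^p+k}. Since 1 ≤ k ≤ p < 2^p, we have 2^p < 2^p+k < 2^{p+1}, so 2^p+k is not a power of 2. So xy^2z ∉ L.
This contradicts the pumping lemma, so L is not regular.

0^{2^p+k}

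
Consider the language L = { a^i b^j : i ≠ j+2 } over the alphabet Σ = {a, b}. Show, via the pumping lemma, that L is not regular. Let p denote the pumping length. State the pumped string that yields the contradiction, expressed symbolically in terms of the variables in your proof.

a^{p+p!} b^{p+p!-2}

Toward a contradiction, assume L is regular with pumping length p.
Choose w = a^p b^{p+p!-2}. Since p ≠ (p+p!-2)+2 = p+p!, w ∈ L; and |w| ≥ p.
The pumping lemma gives a decomposition w = xyz where |xy| ≤ p and |y| > 0.
Since the first p symbols of w are all a's and |xy| ≤ p, y lies entirely in the leading a-block: y = a^k for some k with 1 ≤ k ≤ p.
Since 1 ≤ k ≤ p, k divides p!; set t = 1 + p!/k. Then xy^t z has p + (p!/k)·k = p + p! copies of a. Now the a-count is p+p! and (b-count)+2 = (p+p!-2)+2 = p+p!, so i ≠ j+2 fails. So xy^t z = a^{p+p!} b^{p+p!-2} ∉ L.
This is a contradiction; hence L is not regular.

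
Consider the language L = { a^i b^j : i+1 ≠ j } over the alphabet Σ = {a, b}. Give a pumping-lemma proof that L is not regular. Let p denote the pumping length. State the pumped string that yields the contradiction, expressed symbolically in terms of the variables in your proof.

Suppose for contradiction that L is regular, and let p be the pumping length.
Choose w = a^p b^{p+p!+1}. Since p ≠ (p+p!+1)-1 = p+p!, w ∈ L; and |w| ≥ p.
By the pumping lemma, w = xyz with |xy| ≤ p and y is nonempty.
Because |xy| ≤ p and w begins with p copies of a, we have y = a^k with 1 ≤ k ≤ p.
Since 1 ≤ k ≤ p, k divides p!; set t = 1 + p!/k. Then xy^t z has p + (p!/k)·k = p + p! copies of a. Now the a-count is p+p! and (b-count)-1 = (p+p!+1)-1 = p+p!, so i+1 ≠ j fails. So xy^t z = a^{p+p!} b^{p+p!+1} ∉ L.
This is a contradiction; hence L is not regular.

a^{p+p!} b^{p+p!+1}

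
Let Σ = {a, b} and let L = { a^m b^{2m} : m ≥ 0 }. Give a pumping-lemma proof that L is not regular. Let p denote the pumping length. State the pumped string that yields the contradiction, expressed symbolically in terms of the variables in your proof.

Assume L is regular. Let p be the pumping length given by the pumping lemma.
Choose w = a^p b^{2p}, which is in L with |w| = 3p ≥ p.
Write w = xyz as guaranteed by the lemma, with |xy| ≤ p and y is nonempty.
Since the first p symbols of w are all a's and |xy| ≤ p, y lies entirely in the leading a-block: y = a^k for some k with 1 ≤ k ≤ p.
Pump with i = 2: xy^2z = a^{p+k} b^{2p}. For this to lie in L we would need 2p = 2(p+k), which forces k = 0. But k ≥ 1, so xy^2z ∉ L.
This contradicts the pumping lemma, so L is not regular.

a^{p+k} b^{2p}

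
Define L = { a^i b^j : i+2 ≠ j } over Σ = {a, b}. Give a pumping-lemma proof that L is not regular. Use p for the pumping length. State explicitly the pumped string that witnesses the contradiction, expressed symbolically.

a^{p+p!} b^{p+p!+2}

Toward a contradiction, assume L is regular with pumping length p.
Choose w = a^p b^{p+p!+2}. Since p ≠ (p+p!+2)-2 = p+p!, w ∈ L; and |w| ≥ p.
The pumping lemma gives a decomposition w = xyz where |xy| ≤ p and |y| ≥ 1.
Because |xy| ≤ p and w begins with p copies of a, we have y = a^k with 1 ≤ k ≤ p.
Since 1 ≤ k ≤ p, k divides p!; set t = 1 + p!/k. Then xy^t z has p + (p!/k)·k = p + p! copies of a. Now the a-count is p+p! and (b-count)-2 = (p+p!+2)-2 = p+p!, so i+2 ≠ j fails. So xy^t z = a^{p+p!} b^{p+p!+2} ∉ L.
Contradiction. Therefore L is not regular.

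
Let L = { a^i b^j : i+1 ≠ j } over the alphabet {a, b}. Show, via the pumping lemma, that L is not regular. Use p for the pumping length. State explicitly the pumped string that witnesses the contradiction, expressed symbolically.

Toward a contradiction, assume L is regular with pumping length p.
Choose w = a^p b^{p+p!+1}. Since p ≠ (p+p!+1)-1 = p+p!, w ∈ L; and |w| ≥ p.
By the pumping lemma, w = xyz with |xy| ≤ p and |y| > 0.
Because |xy| ≤ p and w begins with p copies of a, we have y = a^k with 1 ≤ k ≤ p.
Since 1 ≤ k ≤ p, k divides p!; set t = 1 + p!/k. Then xy^t z has p + (p!/k)·k = p + p! copies of a. Now the a-count is p+p! and (b-count)-1 = (p+p!+1)-1 = p+p!, so i+1 ≠ j fails. So xy^t z = a^{p+p!} b^{p+p!+1} ∉ L.
This is a contradiction; hence L is not regular.

a^{p+p!} b^{p+p!+1}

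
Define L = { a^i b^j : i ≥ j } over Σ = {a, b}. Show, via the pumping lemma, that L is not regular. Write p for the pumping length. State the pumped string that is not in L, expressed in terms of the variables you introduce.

Assume L is regular; let p be its pumping constant.
Choose w = a^p b^p ∈ L, with |w| = 2p ≥ p.
Write w = xyz as guaranteed by the lemma, with |xy| ≤ p and y is nonempty.
The first p characters of w are a's, so xy (and hence y) consists only of a's. Write y = a^k, 1 ≤ k ≤ p.
Consider xy^0z = xz = a^{p-k} b^p. Since k ≥ 1, the a-count p-k is less than p, so i ≥ j fails; thus xz ∉ L.
This is a contradiction; hence L is not regular.

a^{p-k} b^p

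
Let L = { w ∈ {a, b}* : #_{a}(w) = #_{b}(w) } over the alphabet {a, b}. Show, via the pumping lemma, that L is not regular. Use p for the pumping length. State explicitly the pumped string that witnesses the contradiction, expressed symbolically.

Assume L is regular; let p be its pumping constant.
Choose w = a^p b^p ∈ L with |w| = 2p ≥ p.
The pumping lemma gives a decomposition w = xyz where |xy| ≤ p and |y| ≥ 1.
The first p characters of w are a's, so xy (and hence y) consists only of a's. Write y = a^k, 1 ≤ k ≤ p.
Pump with i = 2: xy^2z = a^{p+k} b^p has p+k occurrences of a but only p of b. Since k ≥ 1 the counts differ, so xy^2z ∉ L.
This contradicts the pumping lemma, so L is not regular.

a^{p+k} b^p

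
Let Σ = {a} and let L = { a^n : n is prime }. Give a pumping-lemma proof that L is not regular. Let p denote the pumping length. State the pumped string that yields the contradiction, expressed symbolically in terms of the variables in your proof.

Suppose for contradiction that L is regular, and let p be the pumping length.
Let q be a prime with q ≥ p+2 (infinitely many primes exist), and take w = a^q ∈ L with |w| = q ≥ p.
By the pumping lemma, w = xyz with |xy| ≤ p and y is nonempty.
Then y = a^k for some k with 1 ≤ k ≤ p.
Since 1 ≤ k ≤ p, |xz| = q-k. Pump with i = q+1: |xy^{q+1}z| = (q-k)+(q+1)k = q+qk = q(1+k), which is composite (both factors ≥ 2). So xy^{q+1}z = a^{q(1+k)} ∉ L.
This is a contradiction; hence L is not regular.

a^{q(1+k)}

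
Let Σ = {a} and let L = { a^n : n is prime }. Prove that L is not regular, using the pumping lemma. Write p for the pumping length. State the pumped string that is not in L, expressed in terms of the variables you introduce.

Suppose for contradiction that L is regular, and let p be the pumping length.
Let q be a prime with q ≥ p+2 (infinitely many primes exist), and take w = a^q ∈ L with |w| = q ≥ p.
Write w = xyz as guaranteed by the lemma, with |xy| ≤ p and |y| ≥ 1.
Then y = a^k for some k with 1 ≤ k ≤ p.
Since 1 ≤ k ≤ p, |xz| = q-k. Pump with i = q+1: |xy^{q+1}z| = (q-k)+(q+1)k = q+qk = q(1+k), which is composite (both factors ≥ 2). So xy^{q+1}z = a^{q(1+k)} ∉ L.
This contradicts the pumping lemma, so L is not regular.

a^{q(1+k)}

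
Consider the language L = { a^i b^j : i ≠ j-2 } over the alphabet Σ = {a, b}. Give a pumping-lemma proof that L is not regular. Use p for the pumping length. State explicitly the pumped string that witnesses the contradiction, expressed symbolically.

a^{p+p!} b^{p+p!+2}

Suppose for contradiction that L is regular, and let p be the pumping length.
Choose w = a^p b^{p+p!+2}. Since p ≠ (p+p!+2)-2 = p+p!, w ∈ L; and |w| ≥ p.
By the pumping lemma, w = xyz with |xy| ≤ p and y is nonempty.
The first p characters of w are a's, so xy (and hence y) consists only of a's. Write y = a^k, 1 ≤ k ≤ p.
Since 1 ≤ k ≤ p, k divides p!; set t = 1 + p!/k. Then xy^t z has p + (p!/k)·k = p + p! copies of a. Now the a-count is p+p! and (b-count)-2 = (p+p!+2)-2 = p+p!, so i ≠ j-2 fails. So xy^t z = a^{p+p!} b^{p+p!+2} ∉ L.
This is a contradiction; hence L is not regular.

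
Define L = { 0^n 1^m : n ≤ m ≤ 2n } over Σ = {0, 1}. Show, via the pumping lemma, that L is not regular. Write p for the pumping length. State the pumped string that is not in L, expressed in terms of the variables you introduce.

0^{p+k} 1^p

Assume L is regular. Let p be the pumping length given by the pumping lemma.
Take w = 0^p 1^p ∈ L (since p ≤ p ≤ 2p), with |w| = 2p ≥ p.
The pumping lemma gives a decomposition w = xyz where |xy| ≤ p and y is nonempty.
The first p characters of w are 0's, so xy (and hence y) consists only of 0's. Write y = 0^k, 1 ≤ k ≤ p.
Pump with i = 2: xy^2z = 0^{p+k} 1^p. Now n = p+k > p = m, so the condition n ≤ m fails. Thus xy^2z ∉ L.
This contradicts the pumping lemma, so L is not regular.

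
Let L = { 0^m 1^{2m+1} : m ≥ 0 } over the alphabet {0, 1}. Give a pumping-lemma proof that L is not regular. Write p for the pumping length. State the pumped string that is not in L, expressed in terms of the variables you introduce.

0^{p+k} 1^{2p+1}

Toward a contradiction, assume L is regular with pumping length p.
Let w = 0^p 1^{2p+1} ∈ L; note |w| = 3p+1 ≥ p.
The pumping lemma gives a decomposition w = xyz where |xy| ≤ p and |y| ≥ 1.
Since the first p symbols of w are all 0's and |xy| ≤ p, y lies entirely in the leading 0-block: y = 0^k for some k with 1 ≤ k ≤ p.
Pump with i = 2: xy^2z = 0^{p+k} 1^{2p+1}. For this to lie in L we would need 2p+1 = 2(p+k)+1, which forces k = 0. But k ≥ 1, so xy^2z ∉ L.
Contradiction. Therefore L is not regular.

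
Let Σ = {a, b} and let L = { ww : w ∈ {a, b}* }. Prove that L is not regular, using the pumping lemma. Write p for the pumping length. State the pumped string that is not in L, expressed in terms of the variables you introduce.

a^{p+k} b^p a^p b^p

Toward a contradiction, assume L is regular with pumping length p.
Take w = a^p b^p a^p b^p = uu where u = a^pb^p; then w ∈ L and |w| = 4p ≥ p.
The pumping lemma gives a decomposition w = xyz where |xy| ≤ p and |y| ≥ 1.
The first p characters of w are a's, so xy (and hence y) consists only of a's. Write y = a^k, 1 ≤ k ≤ p.
Pump with i = 2: xy^2z = a^{p+k} b^p a^p b^p, of length 4p+k. Suppose this equals vv. The string starts with a and ends with b, so v does too; thus the boundary between the two copies of v is a b→a transition. There is exactly one such transition, at position 2p+k, so |v| = 2p+k and |vv| = 4p+2k ≠ 4p+k since k ≥ 1. So xy^2z ∉ L.
This contradicts the pumping lemma, so L is not regular.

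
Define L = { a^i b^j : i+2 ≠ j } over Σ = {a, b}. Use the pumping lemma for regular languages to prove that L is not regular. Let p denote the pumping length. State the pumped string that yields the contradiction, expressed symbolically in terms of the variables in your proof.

Toward a contradiction, assume L is regular with pumping length p.
Choose w = a^p b^{p+p!+2}. Since p ≠ (p+p!+2)-2 = p+p!, w ∈ L; and |w| ≥ p.
Write w = xyz as guaranteed by the lemma, with |xy| ≤ p and |y| ≥ 1.
Because |xy| ≤ p and w begins with p copies of a, we have y = a^k with 1 ≤ k ≤ p.
Since 1 ≤ k ≤ p, k divides p!; set t = 1 + p!/k. Then xy^t z has p + (p!/k)·k = p + p! copies of a. Now the a-count is p+p! and (b-count)-2 = (p+p!+2)-2 = p+p!, so i+2 ≠ j fails. So xy^t z = a^{p+p!} b^{p+p!+2} ∉ L.
This is a contradiction; hence L is not regular.

a^{p+p!} b^{p+p!+2}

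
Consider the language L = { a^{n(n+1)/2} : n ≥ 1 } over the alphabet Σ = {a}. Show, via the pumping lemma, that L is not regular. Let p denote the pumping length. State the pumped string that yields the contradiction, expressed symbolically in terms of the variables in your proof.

Toward a contradiction, assume L is regular with pumping length p.
Take w = a^{p(p+1)/2} ∈ L with |w| = p(p+1)/2 ≥ p.
By the pumping lemma, w = xyz with |xy| ≤ p and |y| ≥ 1.
Then y = a^k for some k with 1 ≤ k ≤ p.
Pump with i = 2: xy^2z = a^{p(p+1)/2+k}. Since 1 ≤ k ≤ p, p(p+1)/2 < p(p+1)/2+k ≤ p(p+1)/2+p < (p+1)(p+2)/2, so p(p+1)/2+k is strictly between consecutive triangular numbers. So xy^2z ∉ L.
Contradiction. Therefore L is not regular.

a^{p(p+1)/2+k}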